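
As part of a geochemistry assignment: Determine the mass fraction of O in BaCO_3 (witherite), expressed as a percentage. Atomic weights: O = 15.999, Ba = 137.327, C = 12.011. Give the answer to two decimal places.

24.32 weight percent

Molar mass of BaCO_3: 1·137.327 + 1·12.011 + 3·15.999 = 197.335 g/mol.
Mass of O per formula unit: 3 × 15.999 = 47.997 g.
Weight fraction O = 47.997 / 197.335 = 0.2432.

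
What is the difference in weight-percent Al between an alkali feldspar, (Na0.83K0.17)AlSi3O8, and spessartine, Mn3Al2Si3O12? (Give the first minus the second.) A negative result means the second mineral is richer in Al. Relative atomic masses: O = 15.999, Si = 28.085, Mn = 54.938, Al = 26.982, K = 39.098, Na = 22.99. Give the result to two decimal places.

-0.72 percentage points

M((Na0.83K0.17)AlSi3O8) = 264.957 g/mol, so wt% Al = 26.982/264.957 × 100 = 10.18%.
M(Mn3Al2Si3O12) = 495.021 g/mol, so wt% Al = 53.964/495.021 × 100 = 10.90%.
10.18 − 10.90 = -0.72 pp.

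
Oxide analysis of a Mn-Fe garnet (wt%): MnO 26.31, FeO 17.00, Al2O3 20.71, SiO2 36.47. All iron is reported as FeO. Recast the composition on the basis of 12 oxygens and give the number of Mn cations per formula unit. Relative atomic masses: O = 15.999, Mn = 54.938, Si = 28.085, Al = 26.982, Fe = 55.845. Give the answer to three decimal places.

26.31 wt% MnO ÷ 70.937 g/mol = 0.37089 mol, giving 0.37089 Mn and 0.37089 O.
17.00 wt% FeO ÷ 71.844 g/mol = 0.23662 mol, giving 0.23662 Fe and 0.23662 O.
20.71 wt% Al2O3 ÷ 101.961 g/mol = 0.20312 mol, giving 0.40624 Al and 0.60936 O.
36.47 wt% SiO2 ÷ 60.083 g/mol = 0.60699 mol, giving 0.60699 Si and 1.21398 O.
Oxygen sums to 2.43085; scaling by 12/2.43085 = 4.93654 puts the formula on 12 O.
Mn: 0.37089 × 4.93654 = 1.831 atoms per formula unit.

1.831 Mn apfu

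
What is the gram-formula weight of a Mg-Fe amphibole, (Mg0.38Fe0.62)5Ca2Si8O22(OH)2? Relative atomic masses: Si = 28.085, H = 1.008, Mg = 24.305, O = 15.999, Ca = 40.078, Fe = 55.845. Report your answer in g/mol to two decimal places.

The formula mass is the sum 1.90(24.305) + 3.10(55.845) + 2(40.078) + 8(28.085) + 24(15.999) + 2(1.008).

910.13 g/mol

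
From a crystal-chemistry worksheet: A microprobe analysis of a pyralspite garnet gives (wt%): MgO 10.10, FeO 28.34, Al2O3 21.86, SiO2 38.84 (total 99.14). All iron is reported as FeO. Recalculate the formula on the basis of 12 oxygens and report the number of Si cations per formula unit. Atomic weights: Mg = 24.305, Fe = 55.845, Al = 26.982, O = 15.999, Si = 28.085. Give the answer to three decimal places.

MgO: 10.10/40.304 = 0.25060 mol → 0.25060 mol Mg, 0.25060 mol O.
FeO: 28.34/71.844 = 0.39447 mol → 0.39447 mol Fe, 0.39447 mol O.
Al2O3: 21.86/101.961 = 0.21440 mol → 0.42880 mol Al, 0.64320 mol O.
SiO2: 38.84/60.083 = 0.64644 mol → 0.64644 mol Si, 1.29288 mol O.
Total oxygen = 2.58115 mol. Normalization factor = 12/2.58115 = 4.64909.
Si per 12 O = 0.64644 × 4.64909 = 3.005.

3.005 Si apfu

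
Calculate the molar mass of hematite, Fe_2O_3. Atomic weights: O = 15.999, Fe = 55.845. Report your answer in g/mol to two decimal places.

Fe: 2 × 55.845 = 111.6900
O: 3 × 15.999 = 47.9970
Summing the contributions gives the formula mass.

159.69 g/mol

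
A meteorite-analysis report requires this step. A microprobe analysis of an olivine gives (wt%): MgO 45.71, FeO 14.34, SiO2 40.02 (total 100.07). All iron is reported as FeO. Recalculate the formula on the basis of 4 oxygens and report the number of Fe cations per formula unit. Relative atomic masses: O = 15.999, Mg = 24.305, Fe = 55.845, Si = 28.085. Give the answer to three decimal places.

0.299 Fe apfu

MgO: 45.71/40.304 = 1.13413 mol → 1.13413 mol Mg, 1.13413 mol O.
FeO: 14.34/71.844 = 0.19960 mol → 0.19960 mol Fe, 0.19960 mol O.
SiO2: 40.02/60.083 = 0.66608 mol → 0.66608 mol Si, 1.33216 mol O.
Total oxygen = 2.66589 mol. Normalization factor = 4/2.66589 = 1.50044.
Fe per 4 O = 0.19960 × 1.50044 = 0.299.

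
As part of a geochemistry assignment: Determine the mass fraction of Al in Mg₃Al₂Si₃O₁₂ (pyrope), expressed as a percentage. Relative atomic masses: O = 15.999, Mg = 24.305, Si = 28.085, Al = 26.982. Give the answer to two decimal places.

13.39 wt%

M(Mg₃Al₂Si₃O₁₂) = 403.122 g/mol.
Al contributes 2 × 26.982 = 53.964 g per mole.
53.964/403.122 = 0.1339 → 13.39%.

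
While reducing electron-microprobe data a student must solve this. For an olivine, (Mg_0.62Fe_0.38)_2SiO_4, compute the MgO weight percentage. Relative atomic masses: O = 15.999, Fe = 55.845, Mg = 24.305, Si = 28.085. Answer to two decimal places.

M((Mg_0.62Fe_0.38)_2SiO_4) = 164.661 g/mol; M(MgO) = 40.304 g/mol.
Moles MgO per formula unit = 1.24 Mg ÷ 1 = 1.2400.
MgO fraction = (1.2400 × 40.304) / 164.661 = 49.977/164.661 = 0.3035.

30.35 wt%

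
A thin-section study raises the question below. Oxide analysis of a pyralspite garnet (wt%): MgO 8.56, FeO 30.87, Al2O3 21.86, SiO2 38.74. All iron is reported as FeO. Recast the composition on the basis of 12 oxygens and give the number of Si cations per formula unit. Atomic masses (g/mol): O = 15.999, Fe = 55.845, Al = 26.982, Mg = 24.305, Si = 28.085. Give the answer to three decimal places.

MgO (M=40.304): mol = 0.21239; Mg = 0.21239, O = 0.21239.
FeO (M=71.844): mol = 0.42968; Fe = 0.42968, O = 0.42968.
Al2O3 (M=101.961): mol = 0.21440; Al = 0.42880, O = 0.64320.
SiO2 (M=60.083): mol = 0.64477; Si = 0.64477, O = 1.28954.
ΣO = 2.57481; factor = 12/ΣO = 4.66054.
Si apfu = 0.64477 × 4.66054 = 3.005.

3.005 Si apfu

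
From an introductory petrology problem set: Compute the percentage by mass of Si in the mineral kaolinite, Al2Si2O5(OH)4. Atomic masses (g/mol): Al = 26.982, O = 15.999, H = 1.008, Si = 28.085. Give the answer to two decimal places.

M(Al2Si2O5(OH)4) = 258.157 g/mol.
Si contributes 2 × 28.085 = 56.170 g per mole.
56.170/258.157 = 0.2176 → 21.76%.

21.76 wt%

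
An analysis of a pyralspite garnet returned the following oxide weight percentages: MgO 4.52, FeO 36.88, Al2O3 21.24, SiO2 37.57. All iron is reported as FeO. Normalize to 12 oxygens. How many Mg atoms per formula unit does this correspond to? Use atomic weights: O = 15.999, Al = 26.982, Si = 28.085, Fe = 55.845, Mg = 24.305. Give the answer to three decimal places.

0.538 Mg apfu

MgO (M=40.304): mol = 0.11215; Mg = 0.11215, O = 0.11215.
FeO (M=71.844): mol = 0.51333; Fe = 0.51333, O = 0.51333.
Al2O3 (M=101.961): mol = 0.20831; Al = 0.41662, O = 0.62493.
SiO2 (M=60.083): mol = 0.62530; Si = 0.62530, O = 1.25060.
ΣO = 2.50101; factor = 12/ΣO = 4.79806.
Mg apfu = 0.11215 × 4.79806 = 0.538.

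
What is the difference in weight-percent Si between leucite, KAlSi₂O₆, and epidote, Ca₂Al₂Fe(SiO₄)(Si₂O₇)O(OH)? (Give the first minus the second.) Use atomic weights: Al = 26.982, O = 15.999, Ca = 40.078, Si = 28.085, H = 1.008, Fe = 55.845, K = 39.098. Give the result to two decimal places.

First mineral: 56.170 g Si in 218.244 g formula = 25.74 wt% Si.
Second mineral: 84.255 g Si in 483.215 g formula = 17.44 wt% Si.
25.74% − 17.44% gives a difference of 8.30 percentage points.

8.30 percentage points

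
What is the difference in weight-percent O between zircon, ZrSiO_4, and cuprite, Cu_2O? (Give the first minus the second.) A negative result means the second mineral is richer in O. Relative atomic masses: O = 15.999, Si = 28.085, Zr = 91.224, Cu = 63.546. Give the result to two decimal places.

23.73 percentage points

M(ZrSiO_4) = 183.305 g/mol, so wt% O = 63.996/183.305 × 100 = 34.91%.
M(Cu_2O) = 143.091 g/mol, so wt% O = 15.999/143.091 × 100 = 11.18%.
34.91 − 11.18 = 23.73 pp.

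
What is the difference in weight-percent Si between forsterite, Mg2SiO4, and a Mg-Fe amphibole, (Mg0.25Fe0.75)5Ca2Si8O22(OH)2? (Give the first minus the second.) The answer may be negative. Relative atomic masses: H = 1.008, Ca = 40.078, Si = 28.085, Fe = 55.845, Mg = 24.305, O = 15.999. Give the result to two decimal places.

Si in Mg2SiO4: molar mass 140.691 g/mol; 1×28.085 = 28.085 g → 19.96 wt%.
Si in (Mg0.25Fe0.75)5Ca2Si8O22(OH)2: molar mass 930.628 g/mol; 8×28.085 = 224.680 g → 24.14 wt%.
Difference = 19.96 − 24.14 = -4.18 percentage points.

-4.18 percentage points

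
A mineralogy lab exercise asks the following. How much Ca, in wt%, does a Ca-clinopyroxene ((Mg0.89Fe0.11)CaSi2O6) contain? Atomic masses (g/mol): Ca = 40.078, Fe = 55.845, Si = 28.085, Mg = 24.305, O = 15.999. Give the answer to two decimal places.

18.22 wt%

Formula mass = 0.89*24.305 + 0.11*55.845 + 1*40.078 + 2*28.085 + 6*15.999 = 220.016 g/mol, of which 40.078 g is Ca.
So Ca makes up 40.078/220.016 = 0.1822 of the mass, i.e. 18.22%.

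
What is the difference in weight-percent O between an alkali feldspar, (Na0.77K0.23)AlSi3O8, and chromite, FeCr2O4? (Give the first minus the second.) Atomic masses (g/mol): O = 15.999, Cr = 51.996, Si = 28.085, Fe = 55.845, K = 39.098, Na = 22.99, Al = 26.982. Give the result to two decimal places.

19.54 percentage points

First mineral: 127.992 g O in 265.924 g formula = 48.13 wt% O.
Second mineral: 63.996 g O in 223.833 g formula = 28.59 wt% O.
48.13% − 28.59% gives a difference of 19.54 percentage points.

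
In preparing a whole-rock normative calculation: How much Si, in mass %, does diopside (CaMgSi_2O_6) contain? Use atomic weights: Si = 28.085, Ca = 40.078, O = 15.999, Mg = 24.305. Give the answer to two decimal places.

Formula mass = 1*40.078 + 1*24.305 + 2*28.085 + 6*15.999 = 216.547 g/mol, of which 56.170 g is Si.
So Si makes up 56.170/216.547 = 0.2594 of the mass, i.e. 25.94%.

25.94 mass %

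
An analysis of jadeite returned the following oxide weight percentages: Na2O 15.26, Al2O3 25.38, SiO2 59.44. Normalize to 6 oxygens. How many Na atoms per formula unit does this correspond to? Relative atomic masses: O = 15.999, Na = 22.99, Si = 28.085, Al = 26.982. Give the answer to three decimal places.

0.994 Na apfu

Na2O (M=61.979): mol = 0.24621; Na = 0.49242, O = 0.24621.
Al2O3 (M=101.961): mol = 0.24892; Al = 0.49784, O = 0.74676.
SiO2 (M=60.083): mol = 0.98930; Si = 0.98930, O = 1.97860.
ΣO = 2.97157; factor = 6/ΣO = 2.01913.
Na apfu = 0.49242 × 2.01913 = 0.994.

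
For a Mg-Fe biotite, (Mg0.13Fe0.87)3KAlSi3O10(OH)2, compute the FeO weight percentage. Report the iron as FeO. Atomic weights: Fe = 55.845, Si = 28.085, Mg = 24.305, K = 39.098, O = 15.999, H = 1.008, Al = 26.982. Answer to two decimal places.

37.53 wt%

Molar mass of (Mg0.13Fe0.87)3KAlSi3O10(OH)2 = 0.39·24.305 + 2.61·55.845 + 1·39.098 + 1·26.982 + 3·28.085 + 12·15.999 + 2·1.008 = 499.573 g/mol.
Each formula unit contains 2.61 Fe, equivalent to 2.61/1 = 2.6100 mol FeO.
M(FeO) = 1×55.845 + 1×15.999 = 71.844 g/mol.
Mass of FeO per formula unit = 2.6100 × 71.844 = 187.513 g.
FeO wt% = 187.513 / 499.573 × 100 = 37.53%.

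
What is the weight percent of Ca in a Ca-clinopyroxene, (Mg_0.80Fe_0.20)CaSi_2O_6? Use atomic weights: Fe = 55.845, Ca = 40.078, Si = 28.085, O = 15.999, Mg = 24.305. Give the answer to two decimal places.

17.98 weight percent

Formula mass = 0.80*24.305 + 0.20*55.845 + 1*40.078 + 2*28.085 + 6*15.999 = 222.855 g/mol, of which 40.078 g is Ca.
So Ca makes up 40.078/222.855 = 0.1798 of the mass, i.e. 17.98%.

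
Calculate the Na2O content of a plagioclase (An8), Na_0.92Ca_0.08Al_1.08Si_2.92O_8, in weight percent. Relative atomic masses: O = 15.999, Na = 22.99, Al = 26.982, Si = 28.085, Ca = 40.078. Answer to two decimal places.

10.82 wt%

Formula mass = 263.498 g/mol.
0.92 Na → 0.4600 mol Na2O per formula unit; M(Na2O) = 61.979, so Na2O mass = 28.510 g.
28.510/263.498 × 100 = 10.82 wt%.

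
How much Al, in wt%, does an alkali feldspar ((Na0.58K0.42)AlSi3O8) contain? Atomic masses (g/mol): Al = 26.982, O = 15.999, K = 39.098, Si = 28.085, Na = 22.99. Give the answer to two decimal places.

10.03 wt%

M((Na0.58K0.42)AlSi3O8) = 268.984 g/mol.
Al contributes 1 × 26.982 = 26.982 g per mole.
26.982/268.984 = 0.1003 → 10.03%.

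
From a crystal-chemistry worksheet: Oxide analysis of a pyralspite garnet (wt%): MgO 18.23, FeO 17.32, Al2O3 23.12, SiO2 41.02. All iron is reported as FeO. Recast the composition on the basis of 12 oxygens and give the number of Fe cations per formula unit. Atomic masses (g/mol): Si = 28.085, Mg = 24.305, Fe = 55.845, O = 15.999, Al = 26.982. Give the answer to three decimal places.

1.056 Fe apfu

MgO: 18.23/40.304 = 0.45231 mol → 0.45231 mol Mg, 0.45231 mol O.
FeO: 17.32/71.844 = 0.24108 mol → 0.24108 mol Fe, 0.24108 mol O.
Al2O3: 23.12/101.961 = 0.22675 mol → 0.45350 mol Al, 0.68025 mol O.
SiO2: 41.02/60.083 = 0.68272 mol → 0.68272 mol Si, 1.36544 mol O.
Total oxygen = 2.73908 mol. Normalization factor = 12/2.73908 = 4.38103.
Fe per 12 O = 0.24108 × 4.38103 = 1.056.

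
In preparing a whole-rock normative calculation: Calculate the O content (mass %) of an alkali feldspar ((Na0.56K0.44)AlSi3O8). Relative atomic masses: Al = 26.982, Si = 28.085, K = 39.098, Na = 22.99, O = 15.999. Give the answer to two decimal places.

Formula mass = 0.56*22.99 + 0.44*39.098 + 1*26.982 + 3*28.085 + 8*15.999 = 269.307 g/mol, of which 127.992 g is O.
So O makes up 127.992/269.307 = 0.4753 of the mass, i.e. 47.53%.

47.53 mass %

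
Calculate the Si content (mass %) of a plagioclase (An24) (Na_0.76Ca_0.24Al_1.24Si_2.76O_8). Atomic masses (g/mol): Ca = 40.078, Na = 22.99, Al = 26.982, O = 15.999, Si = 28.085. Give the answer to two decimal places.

29.13 mass %

M(Na_0.76Ca_0.24Al_1.24Si_2.76O_8) = 266.055 g/mol.
Si contributes 2.76 × 28.085 = 77.515 g per mole.
77.515/266.055 = 0.2913 → 29.13%.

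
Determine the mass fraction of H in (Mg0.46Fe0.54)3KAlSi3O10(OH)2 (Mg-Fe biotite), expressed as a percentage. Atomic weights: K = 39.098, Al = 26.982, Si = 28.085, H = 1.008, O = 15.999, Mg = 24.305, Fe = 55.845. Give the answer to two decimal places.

M((Mg0.46Fe0.54)3KAlSi3O10(OH)2) = 468.349 g/mol.
H contributes 2 × 1.008 = 2.016 g per mole.
2.016/468.349 = 0.0043 → 0.43%.

0.43 mass %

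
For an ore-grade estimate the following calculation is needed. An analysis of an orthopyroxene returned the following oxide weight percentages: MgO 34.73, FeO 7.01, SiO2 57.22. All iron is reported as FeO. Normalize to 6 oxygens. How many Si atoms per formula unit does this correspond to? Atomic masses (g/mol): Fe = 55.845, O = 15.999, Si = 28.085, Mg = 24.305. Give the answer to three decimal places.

MgO (M=40.304): mol = 0.86170; Mg = 0.86170, O = 0.86170.
FeO (M=71.844): mol = 0.09757; Fe = 0.09757, O = 0.09757.
SiO2 (M=60.083): mol = 0.95235; Si = 0.95235, O = 1.90470.
ΣO = 2.86397; factor = 6/ΣO = 2.09499.
Si apfu = 0.95235 × 2.09499 = 1.995.

1.995 Si apfu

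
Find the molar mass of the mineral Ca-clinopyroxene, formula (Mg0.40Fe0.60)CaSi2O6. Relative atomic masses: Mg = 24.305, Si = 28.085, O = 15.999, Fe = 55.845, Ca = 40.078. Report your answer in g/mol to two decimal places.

The formula mass is the sum 0.40·24.305 + 0.60·55.845 + 1·40.078 + 2·28.085 + 6·15.999.

235.47 g/mol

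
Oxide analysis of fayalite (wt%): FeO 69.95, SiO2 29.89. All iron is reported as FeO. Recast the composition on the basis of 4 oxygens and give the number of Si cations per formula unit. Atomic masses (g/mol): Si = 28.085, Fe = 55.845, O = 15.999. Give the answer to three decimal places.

FeO (M=71.844): mol = 0.97364; Fe = 0.97364, O = 0.97364.
SiO2 (M=60.083): mol = 0.49748; Si = 0.49748, O = 0.99496.
ΣO = 1.96860; factor = 4/ΣO = 2.03190.
Si apfu = 0.49748 × 2.03190 = 1.011.

1.011 Si apfu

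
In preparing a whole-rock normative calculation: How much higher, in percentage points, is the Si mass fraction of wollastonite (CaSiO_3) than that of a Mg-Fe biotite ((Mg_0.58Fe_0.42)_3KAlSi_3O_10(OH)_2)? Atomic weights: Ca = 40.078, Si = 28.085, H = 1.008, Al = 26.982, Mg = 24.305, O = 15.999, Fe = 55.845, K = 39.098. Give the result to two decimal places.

First mineral: 28.085 g Si in 116.160 g formula = 24.18 wt% Si.
Second mineral: 84.255 g Si in 456.994 g formula = 18.44 wt% Si.
24.18% − 18.44% gives a difference of 5.74 percentage points.

5.74 percentage points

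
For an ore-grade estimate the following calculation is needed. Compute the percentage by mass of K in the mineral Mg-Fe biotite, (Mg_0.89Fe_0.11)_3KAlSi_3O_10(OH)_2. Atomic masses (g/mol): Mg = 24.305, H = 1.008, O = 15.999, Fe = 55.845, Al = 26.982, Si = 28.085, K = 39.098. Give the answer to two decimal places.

9.14 mass %

Formula mass = 2.67·24.305 + 0.33·55.845 + 1·39.098 + 1·26.982 + 3·28.085 + 12·15.999 + 2·1.008 = 427.662 g/mol, of which 39.098 g is K.
So K makes up 39.098/427.662 = 0.0914 of the mass, i.e. 9.14%.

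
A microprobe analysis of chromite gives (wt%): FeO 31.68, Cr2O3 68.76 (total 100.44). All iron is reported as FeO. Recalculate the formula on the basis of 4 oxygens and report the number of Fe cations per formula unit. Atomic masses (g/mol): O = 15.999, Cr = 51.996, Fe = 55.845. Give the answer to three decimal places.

FeO: 31.68/71.844 = 0.44096 mol → 0.44096 mol Fe, 0.44096 mol O.
Cr2O3: 68.76/151.989 = 0.45240 mol → 0.90480 mol Cr, 1.35720 mol O.
Total oxygen = 1.79816 mol. Normalization factor = 4/1.79816 = 2.22450.
Fe per 4 O = 0.44096 × 2.22450 = 0.981.

0.981 Fe apfu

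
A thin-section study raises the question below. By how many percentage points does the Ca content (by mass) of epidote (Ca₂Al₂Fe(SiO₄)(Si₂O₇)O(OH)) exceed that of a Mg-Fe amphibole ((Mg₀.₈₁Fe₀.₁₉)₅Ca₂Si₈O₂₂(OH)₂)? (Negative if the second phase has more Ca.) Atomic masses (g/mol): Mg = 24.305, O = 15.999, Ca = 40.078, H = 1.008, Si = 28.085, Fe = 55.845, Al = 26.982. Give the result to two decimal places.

First mineral: 80.156 g Ca in 483.215 g formula = 16.59 wt% Ca.
Second mineral: 80.156 g Ca in 842.316 g formula = 9.52 wt% Ca.
16.59% − 9.52% gives a difference of 7.07 percentage points.

7.07 percentage points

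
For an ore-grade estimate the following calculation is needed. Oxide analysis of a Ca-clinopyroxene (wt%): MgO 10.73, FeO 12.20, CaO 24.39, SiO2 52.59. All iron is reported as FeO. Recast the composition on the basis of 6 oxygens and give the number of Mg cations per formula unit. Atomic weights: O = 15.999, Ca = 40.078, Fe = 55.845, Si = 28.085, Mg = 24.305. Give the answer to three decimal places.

0.609 Mg apfu

MgO (M=40.304): mol = 0.26623; Mg = 0.26623, O = 0.26623.
FeO (M=71.844): mol = 0.16981; Fe = 0.16981, O = 0.16981.
CaO (M=56.077): mol = 0.43494; Ca = 0.43494, O = 0.43494.
SiO2 (M=60.083): mol = 0.87529; Si = 0.87529, O = 1.75058.
ΣO = 2.62156; factor = 6/ΣO = 2.28871.
Mg apfu = 0.26623 × 2.28871 = 0.609.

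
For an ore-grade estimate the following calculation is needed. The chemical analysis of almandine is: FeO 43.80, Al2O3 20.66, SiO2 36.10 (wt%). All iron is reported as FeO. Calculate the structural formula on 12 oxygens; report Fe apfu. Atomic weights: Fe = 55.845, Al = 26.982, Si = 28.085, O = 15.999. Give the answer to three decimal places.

FeO: 43.80/71.844 = 0.60965 mol → 0.60965 mol Fe, 0.60965 mol O.
Al2O3: 20.66/101.961 = 0.20263 mol → 0.40526 mol Al, 0.60789 mol O.
SiO2: 36.10/60.083 = 0.60084 mol → 0.60084 mol Si, 1.20168 mol O.
Total oxygen = 2.41922 mol. Normalization factor = 12/2.41922 = 4.96028.
Fe per 12 O = 0.60965 × 4.96028 = 3.024.

3.024 Fe apfu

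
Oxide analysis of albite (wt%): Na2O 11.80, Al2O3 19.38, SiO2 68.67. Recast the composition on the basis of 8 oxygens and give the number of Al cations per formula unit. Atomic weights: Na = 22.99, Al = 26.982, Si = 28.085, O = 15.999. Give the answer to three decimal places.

11.80 wt% Na2O ÷ 61.979 g/mol = 0.19039 mol, giving 0.38078 Na and 0.19039 O.
19.38 wt% Al2O3 ÷ 101.961 g/mol = 0.19007 mol, giving 0.38014 Al and 0.57021 O.
68.67 wt% SiO2 ÷ 60.083 g/mol = 1.14292 mol, giving 1.14292 Si and 2.28584 O.
Oxygen sums to 3.04644; scaling by 8/3.04644 = 2.62602 puts the formula on 8 O.
Al: 0.38014 × 2.62602 = 0.998 atoms per formula unit.

0.998 Al apfu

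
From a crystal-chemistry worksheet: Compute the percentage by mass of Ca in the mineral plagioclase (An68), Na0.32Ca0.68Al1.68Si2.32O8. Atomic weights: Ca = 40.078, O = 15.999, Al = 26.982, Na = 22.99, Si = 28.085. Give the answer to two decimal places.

Molar mass of Na0.32Ca0.68Al1.68Si2.32O8: 0.32*22.99 + 0.68*40.078 + 1.68*26.982 + 2.32*28.085 + 8*15.999 = 273.089 g/mol.
Mass of Ca per formula unit: 0.68 × 40.078 = 27.253 g.
Weight fraction Ca = 27.253 / 273.089 = 0.0998.

9.98 mass %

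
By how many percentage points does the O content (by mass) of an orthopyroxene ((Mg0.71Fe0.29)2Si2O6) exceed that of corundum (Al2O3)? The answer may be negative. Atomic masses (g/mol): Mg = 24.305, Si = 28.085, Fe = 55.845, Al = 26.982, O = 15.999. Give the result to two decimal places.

First mineral: 95.994 g O in 219.067 g formula = 43.82 wt% O.
Second mineral: 47.997 g O in 101.961 g formula = 47.07 wt% O.
43.82% − 47.07% gives a difference of -3.25 percentage points.

-3.25 percentage points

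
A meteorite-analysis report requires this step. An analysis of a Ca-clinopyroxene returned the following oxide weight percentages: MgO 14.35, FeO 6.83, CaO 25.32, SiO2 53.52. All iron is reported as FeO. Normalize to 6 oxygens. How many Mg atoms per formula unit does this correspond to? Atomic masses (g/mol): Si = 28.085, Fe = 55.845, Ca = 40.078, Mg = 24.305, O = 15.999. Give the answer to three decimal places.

0.796 Mg apfu

MgO (M=40.304): mol = 0.35604; Mg = 0.35604, O = 0.35604.
FeO (M=71.844): mol = 0.09507; Fe = 0.09507, O = 0.09507.
CaO (M=56.077): mol = 0.45152; Ca = 0.45152, O = 0.45152.
SiO2 (M=60.083): mol = 0.89077; Si = 0.89077, O = 1.78154.
ΣO = 2.68417; factor = 6/ΣO = 2.23533.
Mg apfu = 0.35604 × 2.23533 = 0.796.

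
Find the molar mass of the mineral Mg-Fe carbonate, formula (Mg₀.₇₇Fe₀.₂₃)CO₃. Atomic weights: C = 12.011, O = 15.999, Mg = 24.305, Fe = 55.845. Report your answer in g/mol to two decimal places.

M = 0.77(24.305) + 0.23(55.845) + 1(12.011) + 3(15.999)

91.57 g/mol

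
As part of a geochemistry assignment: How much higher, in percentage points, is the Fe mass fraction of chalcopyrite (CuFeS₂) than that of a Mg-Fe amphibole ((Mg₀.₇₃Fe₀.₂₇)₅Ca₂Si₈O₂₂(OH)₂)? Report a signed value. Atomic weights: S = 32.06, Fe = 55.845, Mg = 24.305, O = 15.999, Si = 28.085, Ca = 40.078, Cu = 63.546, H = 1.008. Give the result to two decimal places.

Fe in CuFeS₂: molar mass 183.511 g/mol; 1×55.845 = 55.845 g → 30.43 wt%.
Fe in (Mg₀.₇₃Fe₀.₂₇)₅Ca₂Si₈O₂₂(OH)₂: molar mass 854.932 g/mol; 1.35×55.845 = 75.391 g → 8.82 wt%.
Difference = 30.43 − 8.82 = 21.61 percentage points.

21.61 percentage points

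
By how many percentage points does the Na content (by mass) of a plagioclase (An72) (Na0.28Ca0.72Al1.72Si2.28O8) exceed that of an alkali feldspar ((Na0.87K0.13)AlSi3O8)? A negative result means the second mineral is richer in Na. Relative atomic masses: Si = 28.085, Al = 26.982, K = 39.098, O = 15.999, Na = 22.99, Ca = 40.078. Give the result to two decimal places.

First mineral: 6.437 g Na in 273.728 g formula = 2.35 wt% Na.
Second mineral: 20.001 g Na in 264.313 g formula = 7.57 wt% Na.
2.35% − 7.57% gives a difference of -5.22 percentage points.

-5.22 percentage points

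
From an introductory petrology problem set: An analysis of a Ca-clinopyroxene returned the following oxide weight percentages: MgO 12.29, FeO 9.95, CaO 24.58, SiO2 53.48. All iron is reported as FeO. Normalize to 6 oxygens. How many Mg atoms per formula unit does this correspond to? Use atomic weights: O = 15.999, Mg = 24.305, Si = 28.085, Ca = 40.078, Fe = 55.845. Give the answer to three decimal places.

0.687 Mg apfu

MgO (M=40.304): mol = 0.30493; Mg = 0.30493, O = 0.30493.
FeO (M=71.844): mol = 0.13849; Fe = 0.13849, O = 0.13849.
CaO (M=56.077): mol = 0.43833; Ca = 0.43833, O = 0.43833.
SiO2 (M=60.083): mol = 0.89010; Si = 0.89010, O = 1.78020.
ΣO = 2.66195; factor = 6/ΣO = 2.25399.
Mg apfu = 0.30493 × 2.25399 = 0.687.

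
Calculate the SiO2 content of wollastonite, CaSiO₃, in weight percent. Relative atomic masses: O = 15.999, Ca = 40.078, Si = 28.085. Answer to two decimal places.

M(CaSiO₃) = 116.160 g/mol; M(SiO2) = 60.083 g/mol.
Moles SiO2 per formula unit = 1 Si ÷ 1 = 1.0000.
SiO2 fraction = (1.0000 × 60.083) / 116.160 = 60.083/116.160 = 0.5172.

51.72 wt%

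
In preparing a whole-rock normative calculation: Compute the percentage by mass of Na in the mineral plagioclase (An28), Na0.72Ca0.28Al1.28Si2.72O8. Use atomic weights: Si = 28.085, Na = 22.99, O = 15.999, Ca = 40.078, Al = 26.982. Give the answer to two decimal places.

6.21 mass %

M(Na0.72Ca0.28Al1.28Si2.72O8) = 266.695 g/mol.
Na contributes 0.72 × 22.99 = 16.553 g per mole.
16.553/266.695 = 0.0621 → 6.21%.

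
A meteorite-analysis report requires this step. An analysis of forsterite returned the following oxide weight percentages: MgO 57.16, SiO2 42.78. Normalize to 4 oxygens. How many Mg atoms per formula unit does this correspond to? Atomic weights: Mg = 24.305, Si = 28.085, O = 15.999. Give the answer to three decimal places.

1.996 Mg apfu

MgO: 57.16/40.304 = 1.41822 mol → 1.41822 mol Mg, 1.41822 mol O.
SiO2: 42.78/60.083 = 0.71202 mol → 0.71202 mol Si, 1.42404 mol O.
Total oxygen = 2.84226 mol. Normalization factor = 4/2.84226 = 1.40733.
Mg per 4 O = 1.41822 × 1.40733 = 1.996.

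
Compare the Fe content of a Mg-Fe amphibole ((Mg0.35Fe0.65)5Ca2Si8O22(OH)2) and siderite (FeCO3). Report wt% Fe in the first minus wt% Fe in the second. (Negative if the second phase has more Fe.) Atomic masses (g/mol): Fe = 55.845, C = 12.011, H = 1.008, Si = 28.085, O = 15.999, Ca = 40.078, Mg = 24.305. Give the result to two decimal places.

First mineral: 181.496 g Fe in 914.858 g formula = 19.84 wt% Fe.
Second mineral: 55.845 g Fe in 115.853 g formula = 48.20 wt% Fe.
19.84% − 48.20% gives a difference of -28.36 percentage points.

-28.36 percentage points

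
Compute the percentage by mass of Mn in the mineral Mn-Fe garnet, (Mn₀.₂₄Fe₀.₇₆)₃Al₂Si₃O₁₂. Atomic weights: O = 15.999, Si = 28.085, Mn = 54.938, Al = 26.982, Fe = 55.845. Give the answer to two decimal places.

Molar mass of (Mn₀.₂₄Fe₀.₇₆)₃Al₂Si₃O₁₂: 0.72×54.938 + 2.28×55.845 + 2×26.982 + 3×28.085 + 12×15.999 = 497.089 g/mol.
Mass of Mn per formula unit: 0.72 × 54.938 = 39.555 g.
Weight fraction Mn = 39.555 / 497.089 = 0.0796.

7.96 mass %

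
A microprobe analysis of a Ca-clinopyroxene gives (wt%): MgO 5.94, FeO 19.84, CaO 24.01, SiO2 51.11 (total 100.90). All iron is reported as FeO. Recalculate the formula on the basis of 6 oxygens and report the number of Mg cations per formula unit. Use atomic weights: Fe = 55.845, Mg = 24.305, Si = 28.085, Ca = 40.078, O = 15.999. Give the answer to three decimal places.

0.346 Mg apfu

MgO (M=40.304): mol = 0.14738; Mg = 0.14738, O = 0.14738.
FeO (M=71.844): mol = 0.27615; Fe = 0.27615, O = 0.27615.
CaO (M=56.077): mol = 0.42816; Ca = 0.42816, O = 0.42816.
SiO2 (M=60.083): mol = 0.85066; Si = 0.85066, O = 1.70132.
ΣO = 2.55301; factor = 6/ΣO = 2.35017.
Mg apfu = 0.14738 × 2.35017 = 0.346.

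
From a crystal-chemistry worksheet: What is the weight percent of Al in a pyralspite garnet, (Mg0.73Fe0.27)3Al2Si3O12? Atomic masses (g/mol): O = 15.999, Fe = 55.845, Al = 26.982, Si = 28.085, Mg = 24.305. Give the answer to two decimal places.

Molar mass of (Mg0.73Fe0.27)3Al2Si3O12: 2.19*24.305 + 0.81*55.845 + 2*26.982 + 3*28.085 + 12*15.999 = 428.669 g/mol.
Mass of Al per formula unit: 2 × 26.982 = 53.964 g.
Weight fraction Al = 53.964 / 428.669 = 0.1259.

12.59 mass %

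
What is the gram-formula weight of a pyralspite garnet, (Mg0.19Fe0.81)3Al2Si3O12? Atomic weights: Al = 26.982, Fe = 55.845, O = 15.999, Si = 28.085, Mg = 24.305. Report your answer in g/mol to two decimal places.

The formula mass is the sum 0.57×24.305 + 2.43×55.845 + 2×26.982 + 3×28.085 + 12×15.999.

479.76 g/mol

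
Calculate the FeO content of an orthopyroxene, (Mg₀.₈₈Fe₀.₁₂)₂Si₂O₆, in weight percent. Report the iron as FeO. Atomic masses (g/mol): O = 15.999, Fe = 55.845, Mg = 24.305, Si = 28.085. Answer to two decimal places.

Formula mass = 208.344 g/mol.
0.24 Fe → 0.2400 mol FeO per formula unit; M(FeO) = 71.844, so FeO mass = 17.243 g.
17.243/208.344 × 100 = 8.28 wt%.

8.28 wt%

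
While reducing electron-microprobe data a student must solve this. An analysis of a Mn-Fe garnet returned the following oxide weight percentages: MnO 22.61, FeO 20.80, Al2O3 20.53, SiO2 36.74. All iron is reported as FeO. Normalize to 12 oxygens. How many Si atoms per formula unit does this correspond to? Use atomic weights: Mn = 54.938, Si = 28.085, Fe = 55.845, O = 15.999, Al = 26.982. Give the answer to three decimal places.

MnO: 22.61/70.937 = 0.31873 mol → 0.31873 mol Mn, 0.31873 mol O.
FeO: 20.80/71.844 = 0.28952 mol → 0.28952 mol Fe, 0.28952 mol O.
Al2O3: 20.53/101.961 = 0.20135 mol → 0.40270 mol Al, 0.60405 mol O.
SiO2: 36.74/60.083 = 0.61149 mol → 0.61149 mol Si, 1.22298 mol O.
Total oxygen = 2.43528 mol. Normalization factor = 12/2.43528 = 4.92756.
Si per 12 O = 0.61149 × 4.92756 = 3.013.

3.013 Si apfu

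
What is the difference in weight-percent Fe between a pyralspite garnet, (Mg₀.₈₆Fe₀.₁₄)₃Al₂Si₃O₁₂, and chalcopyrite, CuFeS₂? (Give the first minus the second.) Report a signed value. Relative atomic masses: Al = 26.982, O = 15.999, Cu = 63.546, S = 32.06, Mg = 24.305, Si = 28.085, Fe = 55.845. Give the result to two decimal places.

First mineral: 23.455 g Fe in 416.369 g formula = 5.63 wt% Fe.
Second mineral: 55.845 g Fe in 183.511 g formula = 30.43 wt% Fe.
5.63% − 30.43% gives a difference of -24.80 percentage points.

-24.80 percentage points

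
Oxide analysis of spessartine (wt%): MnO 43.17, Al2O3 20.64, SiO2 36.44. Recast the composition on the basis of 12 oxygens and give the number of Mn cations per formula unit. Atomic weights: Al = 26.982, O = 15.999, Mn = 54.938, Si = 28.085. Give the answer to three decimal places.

MnO (M=70.937): mol = 0.60857; Mn = 0.60857, O = 0.60857.
Al2O3 (M=101.961): mol = 0.20243; Al = 0.40486, O = 0.60729.
SiO2 (M=60.083): mol = 0.60649; Si = 0.60649, O = 1.21298.
ΣO = 2.42884; factor = 12/ΣO = 4.94063.
Mn apfu = 0.60857 × 4.94063 = 3.007.

3.007 Mn apfu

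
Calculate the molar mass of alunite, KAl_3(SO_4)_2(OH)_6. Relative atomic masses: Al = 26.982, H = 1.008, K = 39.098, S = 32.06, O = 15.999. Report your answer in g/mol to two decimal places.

414.20 g/mol

The formula mass is the sum 1×39.098 + 3×26.982 + 2×32.06 + 14×15.999 + 6×1.008.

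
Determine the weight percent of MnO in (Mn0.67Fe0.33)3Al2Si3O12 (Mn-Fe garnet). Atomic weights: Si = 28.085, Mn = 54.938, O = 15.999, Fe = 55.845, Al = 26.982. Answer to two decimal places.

Molar mass of (Mn0.67Fe0.33)3Al2Si3O12 = 2.01×54.938 + 0.99×55.845 + 2×26.982 + 3×28.085 + 12×15.999 = 495.919 g/mol.
Each formula unit contains 2.01 Mn, equivalent to 2.01/1 = 2.0100 mol MnO.
M(MnO) = 1×54.938 + 1×15.999 = 70.937 g/mol.
Mass of MnO per formula unit = 2.0100 × 70.937 = 142.583 g.
MnO wt% = 142.583 / 495.919 × 100 = 28.75%.

28.75 wt%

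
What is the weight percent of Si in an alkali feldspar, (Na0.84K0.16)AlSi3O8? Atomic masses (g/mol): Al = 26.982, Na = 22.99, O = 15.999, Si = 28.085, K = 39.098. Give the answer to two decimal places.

Molar mass of (Na0.84K0.16)AlSi3O8: 0.84·22.99 + 0.16·39.098 + 1·26.982 + 3·28.085 + 8·15.999 = 264.796 g/mol.
Mass of Si per formula unit: 3 × 28.085 = 84.255 g.
Weight fraction Si = 84.255 / 264.796 = 0.3182.

31.82 weight percent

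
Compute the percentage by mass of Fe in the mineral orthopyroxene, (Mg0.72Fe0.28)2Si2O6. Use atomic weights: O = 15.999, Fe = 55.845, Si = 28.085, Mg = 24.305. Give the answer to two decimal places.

14.32 weight percent

Molar mass of (Mg0.72Fe0.28)2Si2O6: 1.44*24.305 + 0.56*55.845 + 2*28.085 + 6*15.999 = 218.436 g/mol.
Mass of Fe per formula unit: 0.56 × 55.845 = 31.273 g.
Weight fraction Fe = 31.273 / 218.436 = 0.1432.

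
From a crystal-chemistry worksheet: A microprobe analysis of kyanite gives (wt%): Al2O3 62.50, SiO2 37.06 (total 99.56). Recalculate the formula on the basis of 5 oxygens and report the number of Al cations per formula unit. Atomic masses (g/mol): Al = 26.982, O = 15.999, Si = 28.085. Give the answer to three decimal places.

1.995 Al apfu

62.50 wt% Al2O3 ÷ 101.961 g/mol = 0.61298 mol, giving 1.22596 Al and 1.83894 O.
37.06 wt% SiO2 ÷ 60.083 g/mol = 0.61681 mol, giving 0.61681 Si and 1.23362 O.
Oxygen sums to 3.07256; scaling by 5/3.07256 = 1.62731 puts the formula on 5 O.
Al: 1.22596 × 1.62731 = 1.995 atoms per formula unit.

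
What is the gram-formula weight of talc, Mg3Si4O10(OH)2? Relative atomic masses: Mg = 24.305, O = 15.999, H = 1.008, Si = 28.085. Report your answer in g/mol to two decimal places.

The formula mass is the sum 3·24.305 + 4·28.085 + 12·15.999 + 2·1.008.

379.26 g/mol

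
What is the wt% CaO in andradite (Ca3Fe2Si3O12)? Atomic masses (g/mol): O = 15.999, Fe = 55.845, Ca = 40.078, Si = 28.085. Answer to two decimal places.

33.11 wt%

Molar mass of Ca3Fe2Si3O12 = 3×40.078 + 2×55.845 + 3×28.085 + 12×15.999 = 508.167 g/mol.
Each formula unit contains 3 Ca, equivalent to 3/1 = 3.0000 mol CaO.
M(CaO) = 1×40.078 + 1×15.999 = 56.077 g/mol.
Mass of CaO per formula unit = 3.0000 × 56.077 = 168.231 g.
CaO wt% = 168.231 / 508.167 × 100 = 33.11%.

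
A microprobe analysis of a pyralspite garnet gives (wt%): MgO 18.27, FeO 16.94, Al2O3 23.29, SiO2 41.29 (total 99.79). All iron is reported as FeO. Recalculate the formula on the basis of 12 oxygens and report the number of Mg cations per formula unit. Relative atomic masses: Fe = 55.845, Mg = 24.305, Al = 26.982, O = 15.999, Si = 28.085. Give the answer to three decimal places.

1.979 Mg apfu

MgO: 18.27/40.304 = 0.45330 mol → 0.45330 mol Mg, 0.45330 mol O.
FeO: 16.94/71.844 = 0.23579 mol → 0.23579 mol Fe, 0.23579 mol O.
Al2O3: 23.29/101.961 = 0.22842 mol → 0.45684 mol Al, 0.68526 mol O.
SiO2: 41.29/60.083 = 0.68722 mol → 0.68722 mol Si, 1.37444 mol O.
Total oxygen = 2.74879 mol. Normalization factor = 12/2.74879 = 4.36556.
Mg per 12 O = 0.45330 × 4.36556 = 1.979.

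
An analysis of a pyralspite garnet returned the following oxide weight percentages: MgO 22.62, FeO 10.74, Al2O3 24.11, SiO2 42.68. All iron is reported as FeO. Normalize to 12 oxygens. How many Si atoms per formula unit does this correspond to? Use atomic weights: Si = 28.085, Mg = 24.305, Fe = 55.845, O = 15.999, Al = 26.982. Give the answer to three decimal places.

3.001 Si apfu

MgO (M=40.304): mol = 0.56123; Mg = 0.56123, O = 0.56123.
FeO (M=71.844): mol = 0.14949; Fe = 0.14949, O = 0.14949.
Al2O3 (M=101.961): mol = 0.23646; Al = 0.47292, O = 0.70938.
SiO2 (M=60.083): mol = 0.71035; Si = 0.71035, O = 1.42070.
ΣO = 2.84080; factor = 12/ΣO = 4.22416.
Si apfu = 0.71035 × 4.22416 = 3.001.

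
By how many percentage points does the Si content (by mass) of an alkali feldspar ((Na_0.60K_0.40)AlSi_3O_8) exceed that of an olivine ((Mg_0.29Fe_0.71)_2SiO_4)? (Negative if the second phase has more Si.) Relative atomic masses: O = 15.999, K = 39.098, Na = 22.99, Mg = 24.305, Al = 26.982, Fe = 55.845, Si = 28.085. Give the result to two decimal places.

16.22 percentage points

Si in (Na_0.60K_0.40)AlSi_3O_8: molar mass 268.662 g/mol; 3×28.085 = 84.255 g → 31.36 wt%.
Si in (Mg_0.29Fe_0.71)_2SiO_4: molar mass 185.478 g/mol; 1×28.085 = 28.085 g → 15.14 wt%.
Difference = 31.36 − 15.14 = 16.22 percentage points.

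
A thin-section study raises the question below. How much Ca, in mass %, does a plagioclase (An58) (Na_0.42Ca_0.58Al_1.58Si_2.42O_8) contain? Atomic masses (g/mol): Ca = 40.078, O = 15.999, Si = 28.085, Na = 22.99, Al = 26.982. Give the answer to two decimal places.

8.56 mass %

Formula mass = 0.42*22.99 + 0.58*40.078 + 1.58*26.982 + 2.42*28.085 + 8*15.999 = 271.490 g/mol, of which 23.245 g is Ca.
So Ca makes up 23.245/271.490 = 0.0856 of the mass, i.e. 8.56%.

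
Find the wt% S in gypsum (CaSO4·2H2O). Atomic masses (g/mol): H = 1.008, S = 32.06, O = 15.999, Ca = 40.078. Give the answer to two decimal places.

18.62 mass %

M(CaSO4·2H2O) = 172.164 g/mol.
S contributes 1 × 32.06 = 32.060 g per mole.
32.060/172.164 = 0.1862 → 18.62%.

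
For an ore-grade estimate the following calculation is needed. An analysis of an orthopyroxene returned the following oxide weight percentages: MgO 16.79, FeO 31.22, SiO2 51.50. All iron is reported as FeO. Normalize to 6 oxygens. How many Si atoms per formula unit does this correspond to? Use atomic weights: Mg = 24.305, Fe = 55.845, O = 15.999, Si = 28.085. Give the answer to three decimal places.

2.005 Si apfu

MgO: 16.79/40.304 = 0.41658 mol → 0.41658 mol Mg, 0.41658 mol O.
FeO: 31.22/71.844 = 0.43455 mol → 0.43455 mol Fe, 0.43455 mol O.
SiO2: 51.50/60.083 = 0.85715 mol → 0.85715 mol Si, 1.71430 mol O.
Total oxygen = 2.56543 mol. Normalization factor = 6/2.56543 = 2.33879.
Si per 6 O = 0.85715 × 2.33879 = 2.005.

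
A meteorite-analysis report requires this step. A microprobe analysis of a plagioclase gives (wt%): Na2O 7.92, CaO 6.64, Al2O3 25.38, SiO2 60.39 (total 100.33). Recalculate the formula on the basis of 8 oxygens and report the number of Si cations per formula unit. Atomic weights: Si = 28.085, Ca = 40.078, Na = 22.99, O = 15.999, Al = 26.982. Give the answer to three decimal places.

2.677 Si apfu

Na2O (M=61.979): mol = 0.12779; Na = 0.25558, O = 0.12779.
CaO (M=56.077): mol = 0.11841; Ca = 0.11841, O = 0.11841.
Al2O3 (M=101.961): mol = 0.24892; Al = 0.49784, O = 0.74676.
SiO2 (M=60.083): mol = 1.00511; Si = 1.00511, O = 2.01022.
ΣO = 3.00318; factor = 8/ΣO = 2.66384.
Si apfu = 1.00511 × 2.66384 = 2.677.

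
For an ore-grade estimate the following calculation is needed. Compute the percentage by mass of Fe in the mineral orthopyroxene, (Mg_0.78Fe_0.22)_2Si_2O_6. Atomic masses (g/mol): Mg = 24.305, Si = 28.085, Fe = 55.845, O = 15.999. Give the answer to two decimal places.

11.45 wt%

Molar mass of (Mg_0.78Fe_0.22)_2Si_2O_6: 1.56×24.305 + 0.44×55.845 + 2×28.085 + 6×15.999 = 214.652 g/mol.
Mass of Fe per formula unit: 0.44 × 55.845 = 24.572 g.
Weight fraction Fe = 24.572 / 214.652 = 0.1145.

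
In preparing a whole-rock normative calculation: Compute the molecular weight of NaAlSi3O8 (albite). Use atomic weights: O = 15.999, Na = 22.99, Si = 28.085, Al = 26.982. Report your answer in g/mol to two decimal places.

M = 1*22.99 + 1*26.982 + 3*28.085 + 8*15.999

262.22 g/mol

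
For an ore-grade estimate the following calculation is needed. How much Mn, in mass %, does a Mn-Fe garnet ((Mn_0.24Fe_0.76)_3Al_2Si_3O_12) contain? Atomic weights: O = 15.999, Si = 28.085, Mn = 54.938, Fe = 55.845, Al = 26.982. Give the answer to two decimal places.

M((Mn_0.24Fe_0.76)_3Al_2Si_3O_12) = 497.089 g/mol.
Mn contributes 0.72 × 54.938 = 39.555 g per mole.
39.555/497.089 = 0.0796 → 7.96%.

7.96 mass %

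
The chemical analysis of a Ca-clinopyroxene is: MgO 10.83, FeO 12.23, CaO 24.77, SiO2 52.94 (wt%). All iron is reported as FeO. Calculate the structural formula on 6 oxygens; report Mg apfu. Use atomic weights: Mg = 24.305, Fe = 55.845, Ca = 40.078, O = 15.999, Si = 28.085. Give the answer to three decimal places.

MgO (M=40.304): mol = 0.26871; Mg = 0.26871, O = 0.26871.
FeO (M=71.844): mol = 0.17023; Fe = 0.17023, O = 0.17023.
CaO (M=56.077): mol = 0.44171; Ca = 0.44171, O = 0.44171.
SiO2 (M=60.083): mol = 0.88111; Si = 0.88111, O = 1.76222.
ΣO = 2.64287; factor = 6/ΣO = 2.27026.
Mg apfu = 0.26871 × 2.27026 = 0.610.

0.610 Mg apfu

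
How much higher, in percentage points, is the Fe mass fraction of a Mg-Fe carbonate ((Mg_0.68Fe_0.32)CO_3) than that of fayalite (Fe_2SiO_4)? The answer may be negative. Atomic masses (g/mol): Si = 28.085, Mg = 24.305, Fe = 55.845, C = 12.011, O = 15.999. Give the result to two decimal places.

M((Mg_0.68Fe_0.32)CO_3) = 94.406 g/mol, so wt% Fe = 17.870/94.406 × 100 = 18.93%.
M(Fe_2SiO_4) = 203.771 g/mol, so wt% Fe = 111.690/203.771 × 100 = 54.81%.
18.93 − 54.81 = -35.88 pp.

-35.88 percentage points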